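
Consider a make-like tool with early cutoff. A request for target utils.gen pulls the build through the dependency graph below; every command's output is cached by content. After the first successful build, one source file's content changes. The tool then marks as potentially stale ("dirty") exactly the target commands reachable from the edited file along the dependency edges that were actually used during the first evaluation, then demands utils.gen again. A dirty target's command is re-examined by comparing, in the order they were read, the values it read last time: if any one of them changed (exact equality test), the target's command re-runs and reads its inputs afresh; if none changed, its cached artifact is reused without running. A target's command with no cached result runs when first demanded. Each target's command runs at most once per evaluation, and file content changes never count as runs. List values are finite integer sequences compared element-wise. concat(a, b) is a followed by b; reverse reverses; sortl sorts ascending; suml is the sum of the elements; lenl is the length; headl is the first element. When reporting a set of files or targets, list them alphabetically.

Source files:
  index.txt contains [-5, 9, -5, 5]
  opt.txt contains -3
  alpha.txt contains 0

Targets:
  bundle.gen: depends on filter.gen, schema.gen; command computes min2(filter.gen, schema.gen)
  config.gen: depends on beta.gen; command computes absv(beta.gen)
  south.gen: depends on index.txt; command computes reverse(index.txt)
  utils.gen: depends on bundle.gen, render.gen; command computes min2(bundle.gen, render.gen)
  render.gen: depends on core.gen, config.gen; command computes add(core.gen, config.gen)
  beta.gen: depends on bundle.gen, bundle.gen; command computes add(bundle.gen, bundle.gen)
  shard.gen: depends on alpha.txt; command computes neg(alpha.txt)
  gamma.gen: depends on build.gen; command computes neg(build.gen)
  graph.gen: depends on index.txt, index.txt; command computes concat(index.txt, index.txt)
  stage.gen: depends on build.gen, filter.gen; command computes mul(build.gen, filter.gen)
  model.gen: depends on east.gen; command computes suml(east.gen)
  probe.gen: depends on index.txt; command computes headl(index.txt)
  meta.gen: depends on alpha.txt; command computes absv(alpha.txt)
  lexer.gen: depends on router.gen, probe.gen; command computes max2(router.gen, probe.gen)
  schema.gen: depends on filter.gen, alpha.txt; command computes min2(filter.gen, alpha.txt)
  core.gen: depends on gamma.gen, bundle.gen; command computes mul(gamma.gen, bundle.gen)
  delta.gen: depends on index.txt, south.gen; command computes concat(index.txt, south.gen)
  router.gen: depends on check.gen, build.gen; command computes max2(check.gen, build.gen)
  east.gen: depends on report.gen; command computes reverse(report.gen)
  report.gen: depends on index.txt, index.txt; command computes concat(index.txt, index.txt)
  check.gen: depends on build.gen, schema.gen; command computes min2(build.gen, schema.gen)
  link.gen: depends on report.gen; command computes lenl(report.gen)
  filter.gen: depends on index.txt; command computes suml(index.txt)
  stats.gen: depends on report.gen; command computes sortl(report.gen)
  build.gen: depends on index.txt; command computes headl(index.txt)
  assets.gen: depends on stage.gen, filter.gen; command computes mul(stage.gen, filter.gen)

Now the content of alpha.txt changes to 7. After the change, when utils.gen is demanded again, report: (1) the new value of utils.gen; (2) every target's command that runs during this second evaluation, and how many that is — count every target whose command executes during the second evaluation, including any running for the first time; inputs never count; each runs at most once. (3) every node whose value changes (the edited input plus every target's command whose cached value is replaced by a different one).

Demanding utils.gen again yields 4.
7 target commands run: beta.gen, bundle.gen, config.gen, core.gen, render.gen, schema.gen, utils.gen.
The nodes whose values change: alpha.txt, beta.gen, bundle.gen, config.gen, core.gen, render.gen, schema.gen, utils.gen.

First demand of the output computes:
  build.gen = headl([-5, 9, -5, 5]) = -5
  filter.gen = suml([-5, 9, -5, 5]) = 4
  gamma.gen = neg(-5) = 5
  schema.gen = min2(4, 0) = 0
  bundle.gen = min2(4, 0) = 0
  beta.gen = add(0, 0) = 0
  config.gen = absv(0) = 0
  core.gen = mul(5, 0) = 0
  render.gen = add(0, 0) = 0
  utils.gen = min2(0, 0) = 0

After the edit, cleaning proceeds:
  schema.gen: a read changed (alpha.txt 0->7) — executes, giving 4.
  bundle.gen: a read changed (schema.gen 0->4) — executes, giving 4.
  beta.gen: a read changed (bundle.gen 0->4; bundle.gen 0->4) — executes, giving 8.
  config.gen: a read changed (beta.gen 0->8) — executes, giving 8.
  core.gen: a read changed (bundle.gen 0->4) — executes, giving 20.
  render.gen: a read changed (core.gen 0->20; config.gen 0->8) — executes, giving 28.
  utils.gen: a read changed (bundle.gen 0->4; render.gen 0->28) — executes, giving 4.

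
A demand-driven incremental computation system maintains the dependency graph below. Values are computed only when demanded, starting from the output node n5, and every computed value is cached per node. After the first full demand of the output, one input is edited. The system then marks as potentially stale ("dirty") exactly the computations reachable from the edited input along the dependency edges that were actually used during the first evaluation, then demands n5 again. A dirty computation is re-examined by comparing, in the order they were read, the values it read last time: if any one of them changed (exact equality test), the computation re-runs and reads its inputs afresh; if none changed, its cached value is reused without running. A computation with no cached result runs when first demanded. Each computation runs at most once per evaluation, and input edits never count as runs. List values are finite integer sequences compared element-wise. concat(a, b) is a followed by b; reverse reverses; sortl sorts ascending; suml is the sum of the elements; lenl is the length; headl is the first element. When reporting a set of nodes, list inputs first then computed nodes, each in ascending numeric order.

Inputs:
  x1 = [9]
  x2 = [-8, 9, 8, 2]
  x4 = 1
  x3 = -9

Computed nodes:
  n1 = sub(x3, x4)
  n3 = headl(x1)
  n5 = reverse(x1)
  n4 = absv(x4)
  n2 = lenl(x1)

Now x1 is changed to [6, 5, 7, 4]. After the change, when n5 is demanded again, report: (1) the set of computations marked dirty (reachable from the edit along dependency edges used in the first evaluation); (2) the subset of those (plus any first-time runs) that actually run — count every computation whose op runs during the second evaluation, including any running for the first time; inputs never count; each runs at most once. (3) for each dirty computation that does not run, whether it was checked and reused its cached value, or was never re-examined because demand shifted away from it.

First evaluation (everything demanded from the output):
  n5 = reverse([9]) = [9]

Propagation after the edit:
  n5: runs — x1 [9]->[6, 5, 7, 4]; result [4, 7, 5, 6].

Marked dirty: n5.
Computations that run: n5 — 1 in total.
Every dirty computation ran.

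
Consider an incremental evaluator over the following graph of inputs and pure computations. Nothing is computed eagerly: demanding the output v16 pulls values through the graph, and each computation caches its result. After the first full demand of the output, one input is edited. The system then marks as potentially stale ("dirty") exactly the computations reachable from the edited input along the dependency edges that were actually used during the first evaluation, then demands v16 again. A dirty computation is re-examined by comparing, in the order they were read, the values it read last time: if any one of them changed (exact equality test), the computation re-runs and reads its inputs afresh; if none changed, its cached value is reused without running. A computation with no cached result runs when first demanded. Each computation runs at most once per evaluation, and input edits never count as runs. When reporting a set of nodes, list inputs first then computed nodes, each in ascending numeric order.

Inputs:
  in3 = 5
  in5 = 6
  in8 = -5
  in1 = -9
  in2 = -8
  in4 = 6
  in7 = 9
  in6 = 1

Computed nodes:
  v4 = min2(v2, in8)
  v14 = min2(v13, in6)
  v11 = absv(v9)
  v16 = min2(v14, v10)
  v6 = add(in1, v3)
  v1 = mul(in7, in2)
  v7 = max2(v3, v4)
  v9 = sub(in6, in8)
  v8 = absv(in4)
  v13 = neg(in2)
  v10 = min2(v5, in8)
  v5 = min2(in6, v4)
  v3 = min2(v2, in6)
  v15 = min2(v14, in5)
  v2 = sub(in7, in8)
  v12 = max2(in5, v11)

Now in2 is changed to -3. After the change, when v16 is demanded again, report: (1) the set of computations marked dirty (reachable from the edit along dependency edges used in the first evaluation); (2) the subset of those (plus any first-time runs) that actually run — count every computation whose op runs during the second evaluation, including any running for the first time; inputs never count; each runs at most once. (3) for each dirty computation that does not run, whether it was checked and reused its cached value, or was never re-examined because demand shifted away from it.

Initial pass — values computed on the first demand:
  v2 = sub(9, -5) = 14
  v4 = min2(14, -5) = -5
  v5 = min2(1, -5) = -5
  v10 = min2(-5, -5) = -5
  v13 = neg(-8) = 8
  v14 = min2(8, 1) = 1
  v16 = min2(1, -5) = -5

Second demand — change propagation:
  v13: re-runs because in2 -8->-3; new result 3.
  v14: re-runs because v13 8->3; new result 1 (unchanged).
  v16: re-examined; everything it read last time is the same (v14 unchanged, v10 unchanged) — cache -5 kept, no run.

The important point: v14 recomputes to an identical value, and the output ends up unchanged.

Dirty set: v13, v14, v16.
Run set: v13, v14 (2 run).
Re-examined without running (cache reused): v16.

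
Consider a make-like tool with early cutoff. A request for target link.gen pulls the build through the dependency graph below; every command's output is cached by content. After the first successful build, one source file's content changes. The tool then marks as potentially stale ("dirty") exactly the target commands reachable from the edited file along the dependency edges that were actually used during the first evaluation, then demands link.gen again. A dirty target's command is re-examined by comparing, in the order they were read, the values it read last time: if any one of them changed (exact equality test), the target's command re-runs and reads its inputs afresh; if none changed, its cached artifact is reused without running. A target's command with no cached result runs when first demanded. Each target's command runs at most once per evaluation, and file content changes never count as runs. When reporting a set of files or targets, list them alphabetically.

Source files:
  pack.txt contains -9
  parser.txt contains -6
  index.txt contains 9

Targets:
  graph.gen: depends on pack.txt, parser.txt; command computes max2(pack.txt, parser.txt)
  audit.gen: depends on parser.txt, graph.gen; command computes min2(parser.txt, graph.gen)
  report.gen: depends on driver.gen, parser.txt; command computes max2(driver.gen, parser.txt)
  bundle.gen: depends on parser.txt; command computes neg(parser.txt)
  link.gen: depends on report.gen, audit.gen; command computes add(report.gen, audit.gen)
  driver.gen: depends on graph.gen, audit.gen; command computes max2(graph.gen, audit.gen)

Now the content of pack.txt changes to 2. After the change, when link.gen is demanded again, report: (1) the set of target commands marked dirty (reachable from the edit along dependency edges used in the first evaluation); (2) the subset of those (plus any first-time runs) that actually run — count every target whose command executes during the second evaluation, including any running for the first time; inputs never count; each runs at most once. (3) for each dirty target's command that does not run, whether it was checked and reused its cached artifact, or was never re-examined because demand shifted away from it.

The edit dirties: audit.gen, driver.gen, graph.gen, link.gen, report.gen.
5 target commands run: audit.gen, driver.gen, graph.gen, link.gen, report.gen.
No dirty target's command escaped a run.

First demand of the output computes:
  graph.gen = max2(-9, -6) = -6
  audit.gen = min2(-6, -6) = -6
  driver.gen = max2(-6, -6) = -6
  report.gen = max2(-6, -6) = -6
  link.gen = add(-6, -6) = -12

After the edit, cleaning proceeds:
  graph.gen: a read changed (pack.txt -9->2) — executes, giving 2.
  audit.gen: a read changed (graph.gen -6->2) — executes, giving -6 — identical to its old value.
  driver.gen: a read changed (graph.gen -6->2) — executes, giving 2.
  report.gen: a read changed (driver.gen -6->2) — executes, giving 2.
  link.gen: a read changed (report.gen -6->2) — executes, giving -4.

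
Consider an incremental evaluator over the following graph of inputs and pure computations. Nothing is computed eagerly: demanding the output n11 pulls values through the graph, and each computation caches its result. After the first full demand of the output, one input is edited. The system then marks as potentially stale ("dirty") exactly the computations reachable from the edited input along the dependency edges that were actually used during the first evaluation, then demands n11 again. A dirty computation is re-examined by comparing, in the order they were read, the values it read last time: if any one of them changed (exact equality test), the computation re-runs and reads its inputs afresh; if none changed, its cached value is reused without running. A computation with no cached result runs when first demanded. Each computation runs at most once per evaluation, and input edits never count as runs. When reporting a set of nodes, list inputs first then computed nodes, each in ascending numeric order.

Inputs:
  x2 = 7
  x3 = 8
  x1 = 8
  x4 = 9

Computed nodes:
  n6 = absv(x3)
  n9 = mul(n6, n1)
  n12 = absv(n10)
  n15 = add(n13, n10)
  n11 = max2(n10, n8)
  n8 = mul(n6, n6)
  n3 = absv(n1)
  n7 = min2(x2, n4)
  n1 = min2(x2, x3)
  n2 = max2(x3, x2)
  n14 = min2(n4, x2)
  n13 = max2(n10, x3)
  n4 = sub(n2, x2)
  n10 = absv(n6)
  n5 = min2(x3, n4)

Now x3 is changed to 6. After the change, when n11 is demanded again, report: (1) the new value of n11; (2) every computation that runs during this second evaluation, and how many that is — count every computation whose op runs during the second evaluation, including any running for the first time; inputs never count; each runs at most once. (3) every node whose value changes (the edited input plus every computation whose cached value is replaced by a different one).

Initial pass — values computed on the first demand:
  n6 = absv(8) = 8
  n8 = mul(8, 8) = 64
  n10 = absv(8) = 8
  n11 = max2(8, 64) = 64

Second demand — change propagation:
  n6: re-runs because x3 8->6; new result 6.
  n8: re-runs because n6 8->6; n6 8->6; new result 36.
  n10: re-runs because n6 8->6; new result 6.
  n11: re-runs because n10 8->6; n8 64->36; new result 36.

n11 now evaluates to 36.
Run set: n6, n8, n10, n11 (4 run).
Changed values: x3, n6, n8, n10, n11.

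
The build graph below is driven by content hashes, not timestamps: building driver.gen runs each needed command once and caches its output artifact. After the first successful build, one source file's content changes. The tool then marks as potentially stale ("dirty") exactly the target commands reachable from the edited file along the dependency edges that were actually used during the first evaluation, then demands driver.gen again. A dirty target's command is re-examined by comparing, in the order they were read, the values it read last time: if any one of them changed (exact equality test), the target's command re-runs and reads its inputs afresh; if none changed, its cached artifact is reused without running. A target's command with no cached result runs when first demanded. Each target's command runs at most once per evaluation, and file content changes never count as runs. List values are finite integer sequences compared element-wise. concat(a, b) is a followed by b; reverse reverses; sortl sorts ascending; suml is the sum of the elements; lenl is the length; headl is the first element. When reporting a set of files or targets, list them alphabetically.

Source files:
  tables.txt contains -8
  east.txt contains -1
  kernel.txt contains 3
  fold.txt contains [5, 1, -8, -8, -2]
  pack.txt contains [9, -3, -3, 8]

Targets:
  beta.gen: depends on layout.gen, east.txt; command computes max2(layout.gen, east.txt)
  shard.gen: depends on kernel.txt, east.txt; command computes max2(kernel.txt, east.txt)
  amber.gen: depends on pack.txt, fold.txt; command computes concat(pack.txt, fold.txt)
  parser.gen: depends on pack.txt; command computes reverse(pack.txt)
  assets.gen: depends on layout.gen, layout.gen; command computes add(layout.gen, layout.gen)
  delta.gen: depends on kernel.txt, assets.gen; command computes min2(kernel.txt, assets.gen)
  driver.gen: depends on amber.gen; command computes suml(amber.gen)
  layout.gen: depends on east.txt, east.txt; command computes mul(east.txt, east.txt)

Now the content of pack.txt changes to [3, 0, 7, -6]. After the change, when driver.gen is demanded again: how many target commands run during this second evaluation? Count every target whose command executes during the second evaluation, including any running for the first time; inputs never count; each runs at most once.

Run set: amber.gen, driver.gen (2 run).

Initial pass — values computed on the first demand:
  amber.gen = concat([9, -3, -3, 8], [5, 1, -8, -8, -2]) = [9, -3, -3, 8, 5, 1, -8, -8, -2]
  driver.gen = suml([9, -3, -3, 8, 5, 1, -8, -8, -2]) = -1

Second demand — change propagation:
  amber.gen: re-runs because pack.txt [9, -3, -3, 8]->[3, 0, 7, -6]; new result [3, 0, 7, -6, 5, 1, -8, -8, -2].
  driver.gen: re-runs because amber.gen [9, -3, -3, 8, 5, 1, -8, -8, -2]->[3, 0, 7, -6, 5, 1, -8, -8, -2]; new result -8.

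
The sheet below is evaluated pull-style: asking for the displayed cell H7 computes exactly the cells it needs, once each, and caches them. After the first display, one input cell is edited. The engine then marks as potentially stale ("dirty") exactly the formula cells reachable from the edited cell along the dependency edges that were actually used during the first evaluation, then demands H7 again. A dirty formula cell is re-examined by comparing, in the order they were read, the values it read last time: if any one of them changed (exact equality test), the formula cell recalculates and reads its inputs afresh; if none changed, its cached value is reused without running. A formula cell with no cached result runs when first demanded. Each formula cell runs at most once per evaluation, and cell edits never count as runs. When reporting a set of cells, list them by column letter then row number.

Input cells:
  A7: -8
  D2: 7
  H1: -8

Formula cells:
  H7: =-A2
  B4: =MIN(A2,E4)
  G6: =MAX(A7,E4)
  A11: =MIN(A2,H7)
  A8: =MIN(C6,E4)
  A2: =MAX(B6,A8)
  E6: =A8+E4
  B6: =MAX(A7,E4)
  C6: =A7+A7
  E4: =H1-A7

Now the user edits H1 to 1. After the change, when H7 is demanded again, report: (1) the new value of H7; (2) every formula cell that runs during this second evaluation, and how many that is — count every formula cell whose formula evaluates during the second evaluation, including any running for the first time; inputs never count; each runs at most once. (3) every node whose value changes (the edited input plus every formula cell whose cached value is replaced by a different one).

Demanding H7 again yields -9.
5 formula cells run: A2, A8, B6, E4, H7.
The nodes whose values change: A2, B6, E4, H1, H7.

First demand of the output computes:
  C6 = -8 + -8 = -16
  E4 = -8 - -8 = 0
  A8 = MIN(-16, 0) = -16
  B6 = MAX(-8, 0) = 0
  A2 = MAX(0, -16) = 0
  H7 = -(0) = 0

After the edit, cleaning proceeds:
  E4: a read changed (H1 -8->1) — executes, giving 9.
  A8: a read changed (E4 0->9) — executes, giving -16 — identical to its old value.
  B6: a read changed (E4 0->9) — executes, giving 9.
  A2: a read changed (B6 0->9) — executes, giving 9.
  H7: a read changed (A2 0->9) — executes, giving -9.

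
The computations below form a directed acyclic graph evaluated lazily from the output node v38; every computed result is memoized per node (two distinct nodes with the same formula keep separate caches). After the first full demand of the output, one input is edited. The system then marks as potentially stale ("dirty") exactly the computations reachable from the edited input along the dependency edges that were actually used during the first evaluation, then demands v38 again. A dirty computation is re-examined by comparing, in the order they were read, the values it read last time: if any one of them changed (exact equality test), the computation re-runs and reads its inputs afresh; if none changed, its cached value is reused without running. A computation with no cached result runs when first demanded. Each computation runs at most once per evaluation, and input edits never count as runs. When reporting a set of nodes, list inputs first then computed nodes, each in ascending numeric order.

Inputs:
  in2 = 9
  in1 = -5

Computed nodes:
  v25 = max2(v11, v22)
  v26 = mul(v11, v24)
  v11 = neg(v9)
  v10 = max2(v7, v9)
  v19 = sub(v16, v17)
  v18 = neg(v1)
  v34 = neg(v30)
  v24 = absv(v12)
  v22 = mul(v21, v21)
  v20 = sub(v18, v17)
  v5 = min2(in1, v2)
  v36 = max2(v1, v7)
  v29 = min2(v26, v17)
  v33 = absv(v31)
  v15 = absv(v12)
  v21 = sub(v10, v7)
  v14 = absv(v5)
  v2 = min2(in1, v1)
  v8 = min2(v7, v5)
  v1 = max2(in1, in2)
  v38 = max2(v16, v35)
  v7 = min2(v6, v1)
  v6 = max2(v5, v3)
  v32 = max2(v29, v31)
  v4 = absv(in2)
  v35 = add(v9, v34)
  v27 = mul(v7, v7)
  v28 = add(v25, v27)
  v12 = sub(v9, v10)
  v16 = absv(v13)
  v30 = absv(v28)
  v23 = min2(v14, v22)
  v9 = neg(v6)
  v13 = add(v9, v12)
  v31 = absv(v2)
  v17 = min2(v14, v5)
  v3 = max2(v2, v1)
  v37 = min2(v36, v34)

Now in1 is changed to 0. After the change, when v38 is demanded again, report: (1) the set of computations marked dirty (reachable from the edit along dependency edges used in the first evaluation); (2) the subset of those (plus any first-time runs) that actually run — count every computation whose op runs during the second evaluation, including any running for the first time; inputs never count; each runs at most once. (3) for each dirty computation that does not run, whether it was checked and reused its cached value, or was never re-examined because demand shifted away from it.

First demand of the output computes:
  v1 = max2(-5, 9) = 9
  v2 = min2(-5, 9) = -5
  v3 = max2(-5, 9) = 9
  v5 = min2(-5, -5) = -5
  v6 = max2(-5, 9) = 9
  v7 = min2(9, 9) = 9
  v9 = neg(9) = -9
  v10 = max2(9, -9) = 9
  v11 = neg(-9) = 9
  v12 = sub(-9, 9) = -18
  v13 = add(-9, -18) = -27
  v16 = absv(-27) = 27
  v21 = sub(9, 9) = 0
  v22 = mul(0, 0) = 0
  v25 = max2(9, 0) = 9
  v27 = mul(9, 9) = 81
  v28 = add(9, 81) = 90
  v30 = absv(90) = 90
  v34 = neg(90) = -90
  v35 = add(-9, -90) = -99
  v38 = max2(27, -99) = 27

After the edit, cleaning proceeds:
  v1: a read changed (in1 -5->0) — executes, giving 9 — identical to its old value.
  v2: a read changed (in1 -5->0) — executes, giving 0.
  v3: a read changed (v2 -5->0) — executes, giving 9 — identical to its old value.
  v5: a read changed (in1 -5->0; v2 -5->0) — executes, giving 0.
  v6: a read changed (v5 -5->0) — executes, giving 9 — identical to its old value.
  v7: dirty, but its reads are unchanged (v6 unchanged, v1 unchanged); cached 9 stands.
  v9: dirty, but its reads are unchanged (v6 unchanged); cached -9 stands.
  v10: dirty, but its reads are unchanged (v7 unchanged, v9 unchanged); cached 9 stands.
  v11: dirty, but its reads are unchanged (v9 unchanged); cached 9 stands.
  v12: dirty, but its reads are unchanged (v9 unchanged, v10 unchanged); cached -18 stands.
  v13: dirty, but its reads are unchanged (v9 unchanged, v12 unchanged); cached -27 stands.
  v16: dirty, but its reads are unchanged (v13 unchanged); cached 27 stands.
  v21: dirty, but its reads are unchanged (v10 unchanged, v7 unchanged); cached 0 stands.
  v22: dirty, but its reads are unchanged (v21 unchanged, v21 unchanged); cached 0 stands.
  v25: dirty, but its reads are unchanged (v11 unchanged, v22 unchanged); cached 9 stands.
  v27: dirty, but its reads are unchanged (v7 unchanged, v7 unchanged); cached 81 stands.
  v28: dirty, but its reads are unchanged (v25 unchanged, v27 unchanged); cached 90 stands.
  v30: dirty, but its reads are unchanged (v28 unchanged); cached 90 stands.
  v34: dirty, but its reads are unchanged (v30 unchanged); cached -90 stands.
  v35: dirty, but its reads are unchanged (v9 unchanged, v34 unchanged); cached -99 stands.
  v38: dirty, but its reads are unchanged (v16 unchanged, v35 unchanged); cached 27 stands.

Note where the cutoff bites: v7 is checked, finds nothing changed, and keeps its cache.

The edit dirties: v1, v2, v3, v5, v6, v7, v9, v10, v11, v12, v13, v16, v21, v22, v25, v27, v28, v30, v34, v35, v38.
5 computations run: v1, v2, v3, v5, v6.
Cache hits after checking: v7, v9, v10, v11, v12, v13, v16, v21, v22, v25, v27, v28, v30, v34, v35, v38.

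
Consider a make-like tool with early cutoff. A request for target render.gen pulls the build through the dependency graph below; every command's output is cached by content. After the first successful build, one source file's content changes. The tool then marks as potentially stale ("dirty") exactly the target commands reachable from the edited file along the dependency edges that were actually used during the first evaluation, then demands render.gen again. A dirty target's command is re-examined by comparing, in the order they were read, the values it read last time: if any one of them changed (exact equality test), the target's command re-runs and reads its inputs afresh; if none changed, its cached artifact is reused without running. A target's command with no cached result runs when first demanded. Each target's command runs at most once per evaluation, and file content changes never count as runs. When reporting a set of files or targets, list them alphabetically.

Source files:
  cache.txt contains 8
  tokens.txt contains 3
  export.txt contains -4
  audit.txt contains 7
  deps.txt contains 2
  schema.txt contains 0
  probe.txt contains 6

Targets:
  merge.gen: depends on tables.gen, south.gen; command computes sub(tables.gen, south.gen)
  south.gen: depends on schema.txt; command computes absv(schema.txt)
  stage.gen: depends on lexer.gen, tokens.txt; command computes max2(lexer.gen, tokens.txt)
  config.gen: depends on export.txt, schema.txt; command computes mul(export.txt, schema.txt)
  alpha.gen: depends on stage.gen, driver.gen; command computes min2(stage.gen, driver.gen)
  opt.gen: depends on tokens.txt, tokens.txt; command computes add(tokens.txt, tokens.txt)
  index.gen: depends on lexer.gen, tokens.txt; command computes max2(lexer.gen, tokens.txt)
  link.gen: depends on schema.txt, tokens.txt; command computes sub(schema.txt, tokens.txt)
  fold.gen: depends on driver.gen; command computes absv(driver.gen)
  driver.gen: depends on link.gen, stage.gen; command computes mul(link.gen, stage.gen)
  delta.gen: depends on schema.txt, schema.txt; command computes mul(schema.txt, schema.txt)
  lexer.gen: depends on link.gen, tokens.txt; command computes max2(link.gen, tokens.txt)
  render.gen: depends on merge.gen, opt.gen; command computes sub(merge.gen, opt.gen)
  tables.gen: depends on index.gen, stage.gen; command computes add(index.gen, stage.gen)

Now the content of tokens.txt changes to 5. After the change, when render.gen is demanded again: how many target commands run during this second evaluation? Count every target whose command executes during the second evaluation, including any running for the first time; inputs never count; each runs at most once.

8 target commands run: index.gen, lexer.gen, link.gen, merge.gen, opt.gen, render.gen, stage.gen, tables.gen.

First demand of the output computes:
  link.gen = sub(0, 3) = -3
  lexer.gen = max2(-3, 3) = 3
  index.gen = max2(3, 3) = 3
  opt.gen = add(3, 3) = 6
  south.gen = absv(0) = 0
  stage.gen = max2(3, 3) = 3
  tables.gen = add(3, 3) = 6
  merge.gen = sub(6, 0) = 6
  render.gen = sub(6, 6) = 0

After the edit, cleaning proceeds:
  link.gen: a read changed (tokens.txt 3->5) — executes, giving -5.
  lexer.gen: a read changed (link.gen -3->-5; tokens.txt 3->5) — executes, giving 5.
  index.gen: a read changed (lexer.gen 3->5; tokens.txt 3->5) — executes, giving 5.
  opt.gen: a read changed (tokens.txt 3->5; tokens.txt 3->5) — executes, giving 10.
  stage.gen: a read changed (lexer.gen 3->5; tokens.txt 3->5) — executes, giving 5.
  tables.gen: a read changed (index.gen 3->5; stage.gen 3->5) — executes, giving 10.
  merge.gen: a read changed (tables.gen 6->10) — executes, giving 10.
  render.gen: a read changed (merge.gen 6->10; opt.gen 6->10) — executes, giving 0 — identical to its old value.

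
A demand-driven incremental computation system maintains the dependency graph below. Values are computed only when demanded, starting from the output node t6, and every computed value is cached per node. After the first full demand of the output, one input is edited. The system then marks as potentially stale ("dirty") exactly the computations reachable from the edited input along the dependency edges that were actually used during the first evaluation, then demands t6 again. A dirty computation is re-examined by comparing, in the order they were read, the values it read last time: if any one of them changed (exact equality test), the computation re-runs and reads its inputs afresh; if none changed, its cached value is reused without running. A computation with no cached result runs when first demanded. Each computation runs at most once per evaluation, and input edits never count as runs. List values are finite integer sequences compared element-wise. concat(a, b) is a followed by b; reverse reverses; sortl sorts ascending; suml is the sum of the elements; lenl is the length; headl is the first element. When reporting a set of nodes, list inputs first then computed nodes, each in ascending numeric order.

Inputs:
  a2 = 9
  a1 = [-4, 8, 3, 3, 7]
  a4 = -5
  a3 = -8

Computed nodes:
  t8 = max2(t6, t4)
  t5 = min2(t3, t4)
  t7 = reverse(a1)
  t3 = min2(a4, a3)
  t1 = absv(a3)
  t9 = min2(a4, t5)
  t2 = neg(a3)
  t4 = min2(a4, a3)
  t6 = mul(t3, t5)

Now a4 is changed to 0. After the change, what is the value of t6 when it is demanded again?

New value of t6: 64.
Key observation: the cutoff stops propagation at t5 — its inputs' values are unchanged, so it reuses its cache.

First evaluation (everything demanded from the output):
  t3 = min2(-5, -8) = -8
  t4 = min2(-5, -8) = -8
  t5 = min2(-8, -8) = -8
  t6 = mul(-8, -8) = 64

Propagation after the edit:
  t3: runs — a4 -5->0; result -8 (same value as before).
  t4: runs — a4 -5->0; result -8 (same value as before).
  t5: checked — values it read are unchanged (t3 unchanged, t4 unchanged); reused cached -8 without running.
  t6: checked — values it read are unchanged (t3 unchanged, t5 unchanged); reused cached 64 without running.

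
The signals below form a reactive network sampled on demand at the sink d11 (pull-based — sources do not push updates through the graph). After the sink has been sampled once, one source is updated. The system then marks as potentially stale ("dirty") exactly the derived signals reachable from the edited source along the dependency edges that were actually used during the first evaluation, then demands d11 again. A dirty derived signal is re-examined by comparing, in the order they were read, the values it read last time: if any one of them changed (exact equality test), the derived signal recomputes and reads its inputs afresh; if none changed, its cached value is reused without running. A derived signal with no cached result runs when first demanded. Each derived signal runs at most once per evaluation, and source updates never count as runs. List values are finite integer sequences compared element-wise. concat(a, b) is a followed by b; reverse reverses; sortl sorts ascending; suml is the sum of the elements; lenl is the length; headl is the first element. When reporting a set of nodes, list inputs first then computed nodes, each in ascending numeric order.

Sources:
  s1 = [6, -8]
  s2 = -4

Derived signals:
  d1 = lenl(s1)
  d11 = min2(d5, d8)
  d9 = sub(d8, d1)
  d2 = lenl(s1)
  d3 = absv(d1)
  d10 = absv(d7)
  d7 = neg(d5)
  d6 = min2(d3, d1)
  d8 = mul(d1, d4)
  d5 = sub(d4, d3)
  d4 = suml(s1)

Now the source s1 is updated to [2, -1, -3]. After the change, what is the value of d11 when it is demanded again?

d11 now evaluates to -6.

Initial pass — values computed on the first demand:
  d1 = lenl([6, -8]) = 2
  d3 = absv(2) = 2
  d4 = suml([6, -8]) = -2
  d5 = sub(-2, 2) = -4
  d8 = mul(2, -2) = -4
  d11 = min2(-4, -4) = -4

Second demand — change propagation:
  d1: re-runs because s1 [6, -8]->[2, -1, -3]; new result 3.
  d3: re-runs because d1 2->3; new result 3.
  d4: re-runs because s1 [6, -8]->[2, -1, -3]; new result -2 (unchanged).
  d5: re-runs because d3 2->3; new result -5.
  d8: re-runs because d1 2->3; new result -6.
  d11: re-runs because d5 -4->-5; d8 -4->-6; new result -6.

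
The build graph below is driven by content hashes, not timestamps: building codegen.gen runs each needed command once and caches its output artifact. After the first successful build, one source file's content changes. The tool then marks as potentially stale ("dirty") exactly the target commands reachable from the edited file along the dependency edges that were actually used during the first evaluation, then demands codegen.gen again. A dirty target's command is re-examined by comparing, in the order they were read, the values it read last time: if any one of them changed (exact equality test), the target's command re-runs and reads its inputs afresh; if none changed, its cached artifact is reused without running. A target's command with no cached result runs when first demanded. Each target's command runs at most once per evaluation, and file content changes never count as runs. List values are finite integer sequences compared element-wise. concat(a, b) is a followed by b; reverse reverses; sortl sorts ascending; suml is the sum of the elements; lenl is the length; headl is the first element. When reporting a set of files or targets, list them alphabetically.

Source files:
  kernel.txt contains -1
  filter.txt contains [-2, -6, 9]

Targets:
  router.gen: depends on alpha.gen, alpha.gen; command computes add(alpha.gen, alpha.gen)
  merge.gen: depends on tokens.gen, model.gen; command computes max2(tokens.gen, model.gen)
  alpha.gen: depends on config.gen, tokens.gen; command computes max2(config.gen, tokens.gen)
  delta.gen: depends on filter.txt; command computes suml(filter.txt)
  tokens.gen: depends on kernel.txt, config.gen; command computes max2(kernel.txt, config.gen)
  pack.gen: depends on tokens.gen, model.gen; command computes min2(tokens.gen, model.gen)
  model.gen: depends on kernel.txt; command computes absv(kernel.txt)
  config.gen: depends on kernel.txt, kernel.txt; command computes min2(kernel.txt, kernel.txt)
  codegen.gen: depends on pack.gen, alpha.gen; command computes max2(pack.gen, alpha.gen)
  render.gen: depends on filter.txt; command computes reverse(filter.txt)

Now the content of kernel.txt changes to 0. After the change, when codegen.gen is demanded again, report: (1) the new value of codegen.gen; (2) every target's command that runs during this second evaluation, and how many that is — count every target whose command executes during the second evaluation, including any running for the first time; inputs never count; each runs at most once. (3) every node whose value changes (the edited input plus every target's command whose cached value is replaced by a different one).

Initial pass — values computed on the first demand:
  config.gen = min2(-1, -1) = -1
  model.gen = absv(-1) = 1
  tokens.gen = max2(-1, -1) = -1
  alpha.gen = max2(-1, -1) = -1
  pack.gen = min2(-1, 1) = -1
  codegen.gen = max2(-1, -1) = -1

Second demand — change propagation:
  config.gen: re-runs because kernel.txt -1->0; kernel.txt -1->0; new result 0.
  model.gen: re-runs because kernel.txt -1->0; new result 0.
  tokens.gen: re-runs because kernel.txt -1->0; config.gen -1->0; new result 0.
  alpha.gen: re-runs because config.gen -1->0; tokens.gen -1->0; new result 0.
  pack.gen: re-runs because tokens.gen -1->0; model.gen 1->0; new result 0.
  codegen.gen: re-runs because pack.gen -1->0; alpha.gen -1->0; new result 0.

codegen.gen now evaluates to 0.
Run set: alpha.gen, codegen.gen, config.gen, model.gen, pack.gen, tokens.gen (6 run).
Changed values: alpha.gen, codegen.gen, config.gen, kernel.txt, model.gen, pack.gen, tokens.gen.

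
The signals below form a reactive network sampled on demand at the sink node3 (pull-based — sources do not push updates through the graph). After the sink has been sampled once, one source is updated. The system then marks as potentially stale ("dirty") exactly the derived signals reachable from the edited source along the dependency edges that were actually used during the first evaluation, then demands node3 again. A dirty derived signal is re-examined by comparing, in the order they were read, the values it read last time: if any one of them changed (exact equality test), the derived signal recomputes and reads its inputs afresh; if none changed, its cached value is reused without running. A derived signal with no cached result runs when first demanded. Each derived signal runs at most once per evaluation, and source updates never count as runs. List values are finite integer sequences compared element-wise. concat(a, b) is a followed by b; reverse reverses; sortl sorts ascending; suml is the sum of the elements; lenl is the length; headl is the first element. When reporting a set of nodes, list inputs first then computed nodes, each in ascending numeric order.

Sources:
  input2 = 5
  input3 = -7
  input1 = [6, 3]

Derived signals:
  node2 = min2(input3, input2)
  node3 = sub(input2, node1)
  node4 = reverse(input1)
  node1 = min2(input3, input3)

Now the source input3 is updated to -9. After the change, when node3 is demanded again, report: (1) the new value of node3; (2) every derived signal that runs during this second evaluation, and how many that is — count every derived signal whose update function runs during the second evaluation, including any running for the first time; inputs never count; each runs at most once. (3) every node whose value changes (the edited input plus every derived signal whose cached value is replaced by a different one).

node3 now evaluates to 14.
Run set: node1, node3 (2 run).
Changed values: input3, node1, node3.

Initial pass — values computed on the first demand:
  node1 = min2(-7, -7) = -7
  node3 = sub(5, -7) = 12

Second demand — change propagation:
  node1: re-runs because input3 -7->-9; input3 -7->-9; new result -9.
  node3: re-runs because node1 -7->-9; new result 14.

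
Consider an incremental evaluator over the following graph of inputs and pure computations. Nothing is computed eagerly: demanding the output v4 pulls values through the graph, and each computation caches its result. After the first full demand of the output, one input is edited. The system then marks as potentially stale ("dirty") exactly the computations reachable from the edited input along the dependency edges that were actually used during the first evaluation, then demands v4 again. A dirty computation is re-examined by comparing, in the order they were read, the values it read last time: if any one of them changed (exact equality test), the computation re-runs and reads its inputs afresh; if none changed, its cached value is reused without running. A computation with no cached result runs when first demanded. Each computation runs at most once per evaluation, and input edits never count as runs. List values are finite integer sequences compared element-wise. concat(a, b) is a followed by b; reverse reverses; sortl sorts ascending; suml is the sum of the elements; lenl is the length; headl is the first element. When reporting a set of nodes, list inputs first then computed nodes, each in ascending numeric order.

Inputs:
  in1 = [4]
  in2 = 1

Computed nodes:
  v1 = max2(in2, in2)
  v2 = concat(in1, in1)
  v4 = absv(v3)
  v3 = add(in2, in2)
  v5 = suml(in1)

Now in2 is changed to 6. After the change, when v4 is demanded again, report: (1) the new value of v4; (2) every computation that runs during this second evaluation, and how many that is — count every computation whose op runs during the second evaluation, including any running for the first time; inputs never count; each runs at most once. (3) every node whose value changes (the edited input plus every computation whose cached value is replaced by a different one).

v4 now evaluates to 12.
Run set: v3, v4 (2 run).
Changed values: in2, v3, v4.

Initial pass — values computed on the first demand:
  v3 = add(1, 1) = 2
  v4 = absv(2) = 2

Second demand — change propagation:
  v3: re-runs because in2 1->6; in2 1->6; new result 12.
  v4: re-runs because v3 2->12; new result 12.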